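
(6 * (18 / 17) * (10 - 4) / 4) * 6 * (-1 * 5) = -4860/17 = -285.88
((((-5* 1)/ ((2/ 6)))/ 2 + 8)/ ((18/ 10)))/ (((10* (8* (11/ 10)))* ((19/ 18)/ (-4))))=-0.01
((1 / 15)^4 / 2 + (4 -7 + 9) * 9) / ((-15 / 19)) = -103882519/1518750 = -68.40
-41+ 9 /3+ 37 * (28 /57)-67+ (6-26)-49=-8882/57 = -155.82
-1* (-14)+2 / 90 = 631/45 = 14.02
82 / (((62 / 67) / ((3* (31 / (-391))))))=-8241/391 = -21.08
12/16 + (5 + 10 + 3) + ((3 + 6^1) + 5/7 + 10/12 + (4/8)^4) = 9865/336 = 29.36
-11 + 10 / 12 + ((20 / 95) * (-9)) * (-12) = 1433/114 = 12.57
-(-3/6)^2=-1/4 = -0.25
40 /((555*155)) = 8/17205 = 0.00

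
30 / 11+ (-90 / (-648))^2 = 39155/14256 = 2.75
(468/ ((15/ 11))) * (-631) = -1082796/5 = -216559.20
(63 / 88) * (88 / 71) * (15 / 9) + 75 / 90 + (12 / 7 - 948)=-2814929/2982 = -943.97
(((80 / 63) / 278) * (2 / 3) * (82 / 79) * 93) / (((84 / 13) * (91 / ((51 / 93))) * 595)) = 328/711865287 = 0.00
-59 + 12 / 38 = -1115/19 = -58.68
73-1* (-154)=227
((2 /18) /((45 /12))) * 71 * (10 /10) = 284/135 = 2.10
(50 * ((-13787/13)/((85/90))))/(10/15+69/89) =-38976660/1001 = -38937.72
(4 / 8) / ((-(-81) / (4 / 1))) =0.02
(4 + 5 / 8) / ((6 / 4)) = 37/12 = 3.08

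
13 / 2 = 6.50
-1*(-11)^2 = -121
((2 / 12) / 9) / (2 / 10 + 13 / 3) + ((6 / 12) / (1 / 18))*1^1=11021/1224 = 9.00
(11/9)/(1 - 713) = -11/6408 = 0.00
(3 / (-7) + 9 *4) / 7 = 249/49 = 5.08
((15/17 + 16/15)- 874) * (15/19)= -222373/323 = -688.46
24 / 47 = 0.51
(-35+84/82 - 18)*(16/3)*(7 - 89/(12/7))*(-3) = -37353.14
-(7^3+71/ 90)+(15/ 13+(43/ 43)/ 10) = -342.54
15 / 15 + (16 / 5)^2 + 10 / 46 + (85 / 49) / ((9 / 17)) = 14.73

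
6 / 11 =0.55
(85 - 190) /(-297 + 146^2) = -105/21019 = 0.00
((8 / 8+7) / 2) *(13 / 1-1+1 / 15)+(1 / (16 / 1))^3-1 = 2904079/61440 = 47.27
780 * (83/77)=64740/77 = 840.78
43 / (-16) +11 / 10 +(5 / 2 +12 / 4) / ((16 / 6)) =19/40 = 0.48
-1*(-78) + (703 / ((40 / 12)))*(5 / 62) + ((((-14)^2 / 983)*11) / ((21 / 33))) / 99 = 104264699/1097028 = 95.04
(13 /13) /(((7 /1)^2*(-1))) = -1/49 = -0.02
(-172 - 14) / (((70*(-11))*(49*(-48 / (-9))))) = 279/301840 = 0.00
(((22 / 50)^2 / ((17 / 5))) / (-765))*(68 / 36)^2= -121/455625 = 0.00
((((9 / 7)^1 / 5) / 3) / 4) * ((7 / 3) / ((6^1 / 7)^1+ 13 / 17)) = 0.03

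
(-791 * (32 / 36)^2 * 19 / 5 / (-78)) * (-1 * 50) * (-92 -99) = 290779.51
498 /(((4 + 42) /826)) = 205674/23 = 8942.35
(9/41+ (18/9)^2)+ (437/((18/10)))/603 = 1028456/222507 = 4.62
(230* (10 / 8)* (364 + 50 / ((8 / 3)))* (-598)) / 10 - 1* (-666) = -52638107/8 = -6579763.38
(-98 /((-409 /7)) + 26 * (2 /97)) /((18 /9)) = 43905/39673 = 1.11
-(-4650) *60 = 279000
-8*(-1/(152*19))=1/361 = 0.00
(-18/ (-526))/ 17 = 9/4471 = 0.00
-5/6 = -0.83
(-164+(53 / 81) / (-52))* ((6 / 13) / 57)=-36359/27378 = -1.33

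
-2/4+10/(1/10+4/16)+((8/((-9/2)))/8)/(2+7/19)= 158633/5670 = 27.98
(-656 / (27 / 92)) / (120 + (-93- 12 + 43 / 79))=-1191952/8289 = -143.80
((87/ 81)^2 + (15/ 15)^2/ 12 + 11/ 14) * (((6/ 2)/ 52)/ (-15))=-0.01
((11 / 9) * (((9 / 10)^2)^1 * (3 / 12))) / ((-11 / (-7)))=63/400 = 0.16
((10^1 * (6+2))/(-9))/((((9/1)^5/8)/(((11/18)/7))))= -3520/33480783 = 0.00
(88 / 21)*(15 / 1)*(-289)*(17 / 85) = -25432/7 = -3633.14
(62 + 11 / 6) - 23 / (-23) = 389/6 = 64.83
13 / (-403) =-1/31 = -0.03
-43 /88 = -0.49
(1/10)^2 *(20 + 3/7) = 143/700 = 0.20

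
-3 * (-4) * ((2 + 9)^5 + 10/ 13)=25124076/13 = 1932621.23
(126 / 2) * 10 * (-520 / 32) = -20475/2 = -10237.50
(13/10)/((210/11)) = 143/2100 = 0.07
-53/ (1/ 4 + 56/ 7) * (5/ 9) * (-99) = 1060/3 = 353.33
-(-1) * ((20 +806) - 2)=824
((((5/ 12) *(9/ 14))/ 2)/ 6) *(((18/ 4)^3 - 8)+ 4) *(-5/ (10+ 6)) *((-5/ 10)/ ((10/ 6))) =10455/57344 = 0.18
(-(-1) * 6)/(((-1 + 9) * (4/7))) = 21/16 = 1.31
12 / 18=2/3 = 0.67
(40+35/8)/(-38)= -1.17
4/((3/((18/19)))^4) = 5184/130321 = 0.04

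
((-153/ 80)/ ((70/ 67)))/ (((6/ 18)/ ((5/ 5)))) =-5.49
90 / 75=6/5 = 1.20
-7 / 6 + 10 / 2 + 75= 473/6 = 78.83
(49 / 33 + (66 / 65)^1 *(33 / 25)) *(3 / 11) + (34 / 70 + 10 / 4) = 10339911/2752750 = 3.76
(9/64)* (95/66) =285/1408 = 0.20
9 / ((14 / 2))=9/7 = 1.29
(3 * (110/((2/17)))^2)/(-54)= -874225/18 = -48568.06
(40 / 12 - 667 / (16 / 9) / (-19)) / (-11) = -2.10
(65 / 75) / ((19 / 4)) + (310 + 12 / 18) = 88592/285 = 310.85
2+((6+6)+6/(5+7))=29/2 = 14.50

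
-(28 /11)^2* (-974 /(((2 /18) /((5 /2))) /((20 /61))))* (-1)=-343627200/7381 = -46555.64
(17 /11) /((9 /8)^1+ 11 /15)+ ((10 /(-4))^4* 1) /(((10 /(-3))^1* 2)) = -789315/156992 = -5.03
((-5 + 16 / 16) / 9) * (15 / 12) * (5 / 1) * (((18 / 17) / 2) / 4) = -25/68 = -0.37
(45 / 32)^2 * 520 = 131625/128 = 1028.32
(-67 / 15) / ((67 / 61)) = -61/15 = -4.07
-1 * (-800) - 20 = 780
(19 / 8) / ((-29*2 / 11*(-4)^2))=-209/7424 = -0.03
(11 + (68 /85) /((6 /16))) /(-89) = -197/1335 = -0.15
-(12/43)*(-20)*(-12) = -2880/43 = -66.98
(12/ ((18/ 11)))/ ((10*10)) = 11/150 = 0.07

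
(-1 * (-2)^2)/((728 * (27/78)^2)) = -26/567 = -0.05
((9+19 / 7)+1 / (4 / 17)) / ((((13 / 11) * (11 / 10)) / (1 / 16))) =2235/2912 = 0.77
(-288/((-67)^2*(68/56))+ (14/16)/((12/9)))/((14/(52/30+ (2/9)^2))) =25331009/329672160 = 0.08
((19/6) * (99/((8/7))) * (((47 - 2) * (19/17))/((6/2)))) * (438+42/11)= 138163725/68 = 2031819.49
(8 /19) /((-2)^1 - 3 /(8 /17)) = -64/1273 = -0.05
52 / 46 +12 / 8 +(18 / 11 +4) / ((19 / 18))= 76625/9614 = 7.97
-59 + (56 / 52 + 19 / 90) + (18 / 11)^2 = -7791203/141570 = -55.03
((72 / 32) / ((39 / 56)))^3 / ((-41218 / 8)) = -296352/45277973 = -0.01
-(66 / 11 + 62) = -68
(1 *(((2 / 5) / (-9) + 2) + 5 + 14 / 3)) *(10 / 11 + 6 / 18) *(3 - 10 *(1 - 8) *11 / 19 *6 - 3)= 600404/171 = 3511.13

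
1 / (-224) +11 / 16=153/224 = 0.68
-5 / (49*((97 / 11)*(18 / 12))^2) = -2420/4149369 = 0.00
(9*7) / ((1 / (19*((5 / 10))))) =1197/2 = 598.50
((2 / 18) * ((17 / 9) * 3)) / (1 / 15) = 85/9 = 9.44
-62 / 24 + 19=197/12 = 16.42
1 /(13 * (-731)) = -1/9503 = 0.00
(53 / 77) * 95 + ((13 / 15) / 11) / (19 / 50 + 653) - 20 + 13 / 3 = 4123484/82929 = 49.72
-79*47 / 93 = -3713/93 = -39.92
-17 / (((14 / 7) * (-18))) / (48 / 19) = 323/1728 = 0.19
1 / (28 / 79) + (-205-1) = -5689/28 = -203.18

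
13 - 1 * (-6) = 19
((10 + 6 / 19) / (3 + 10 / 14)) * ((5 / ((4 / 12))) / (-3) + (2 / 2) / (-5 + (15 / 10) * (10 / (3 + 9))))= -54194/3705 = -14.63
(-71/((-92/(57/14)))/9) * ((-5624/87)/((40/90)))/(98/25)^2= -592716875/179364304 = -3.30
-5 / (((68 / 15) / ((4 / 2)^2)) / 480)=-36000/17 = -2117.65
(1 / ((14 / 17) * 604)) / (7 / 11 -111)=-187/10265584 = 0.00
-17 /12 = -1.42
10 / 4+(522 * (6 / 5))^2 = 19618973/50 = 392379.46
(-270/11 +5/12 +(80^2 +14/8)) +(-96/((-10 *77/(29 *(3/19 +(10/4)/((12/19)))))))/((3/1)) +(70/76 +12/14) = 140104786/21945 = 6384.36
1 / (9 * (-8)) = -1/72 = -0.01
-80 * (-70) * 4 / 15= 4480/3 = 1493.33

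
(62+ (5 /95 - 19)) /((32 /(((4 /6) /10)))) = 409/4560 = 0.09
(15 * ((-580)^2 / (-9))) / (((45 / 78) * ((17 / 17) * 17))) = -8746400/153 = -57166.01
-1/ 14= -0.07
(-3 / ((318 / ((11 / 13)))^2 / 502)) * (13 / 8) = -30371/1752816 = -0.02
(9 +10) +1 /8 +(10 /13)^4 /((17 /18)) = 75727161/3884296 = 19.50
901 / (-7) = -901/7 = -128.71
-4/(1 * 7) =-4/7 = -0.57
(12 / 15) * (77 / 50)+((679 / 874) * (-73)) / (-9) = 7407239/983250 = 7.53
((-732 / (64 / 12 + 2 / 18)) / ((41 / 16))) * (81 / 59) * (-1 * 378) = 461054592/16933 = 27228.17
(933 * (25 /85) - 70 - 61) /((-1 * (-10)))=14.34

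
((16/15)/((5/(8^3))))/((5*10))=4096/1875 = 2.18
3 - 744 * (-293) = 217995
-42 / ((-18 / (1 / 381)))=7/1143 = 0.01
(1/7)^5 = 1/16807 = 0.00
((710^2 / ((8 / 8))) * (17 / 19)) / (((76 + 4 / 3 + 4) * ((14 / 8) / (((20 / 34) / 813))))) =5041000/2198623 = 2.29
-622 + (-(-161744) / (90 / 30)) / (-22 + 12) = -90202/15 = -6013.47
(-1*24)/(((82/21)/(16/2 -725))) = 180684/41 = 4406.93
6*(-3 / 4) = -9/2 = -4.50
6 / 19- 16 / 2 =-146/19 = -7.68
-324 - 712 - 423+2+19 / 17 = -24750/17 = -1455.88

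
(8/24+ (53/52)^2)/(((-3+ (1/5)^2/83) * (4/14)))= -161677775/100978176 = -1.60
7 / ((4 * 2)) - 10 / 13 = 11/104 = 0.11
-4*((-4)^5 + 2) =4088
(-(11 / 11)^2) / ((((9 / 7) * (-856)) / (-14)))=-49/3852 = -0.01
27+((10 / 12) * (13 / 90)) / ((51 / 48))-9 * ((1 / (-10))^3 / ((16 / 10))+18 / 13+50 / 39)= 2290531/734400 = 3.12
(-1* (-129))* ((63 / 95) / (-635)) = -8127/60325 = -0.13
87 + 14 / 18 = 790/9 = 87.78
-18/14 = -9/7 = -1.29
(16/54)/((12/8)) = 16/81 = 0.20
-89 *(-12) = 1068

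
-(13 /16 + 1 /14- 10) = 1021/112 = 9.12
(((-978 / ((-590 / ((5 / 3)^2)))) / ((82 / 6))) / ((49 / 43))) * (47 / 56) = 1647115/6637736 = 0.25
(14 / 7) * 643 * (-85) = -109310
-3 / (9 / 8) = -8/3 = -2.67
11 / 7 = 1.57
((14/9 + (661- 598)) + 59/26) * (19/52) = 297103/12168 = 24.42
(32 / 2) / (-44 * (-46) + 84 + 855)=16/2963 = 0.01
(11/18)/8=11/144 = 0.08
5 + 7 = 12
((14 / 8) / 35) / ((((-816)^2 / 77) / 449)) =34573/13317120 = 0.00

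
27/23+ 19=464/23 = 20.17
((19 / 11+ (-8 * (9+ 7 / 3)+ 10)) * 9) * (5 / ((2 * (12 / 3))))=-39075/88 = -444.03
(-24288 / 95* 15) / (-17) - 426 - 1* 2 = -65380/323 = -202.41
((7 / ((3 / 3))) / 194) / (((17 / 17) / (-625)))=-4375/194 = -22.55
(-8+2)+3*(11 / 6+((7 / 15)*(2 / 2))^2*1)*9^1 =2469/50 = 49.38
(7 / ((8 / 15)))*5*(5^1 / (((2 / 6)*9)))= 875/8 = 109.38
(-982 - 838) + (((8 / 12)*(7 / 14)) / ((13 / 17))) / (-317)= -22500677/12363 = -1820.00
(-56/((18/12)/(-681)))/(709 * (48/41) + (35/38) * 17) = 39610592/1317611 = 30.06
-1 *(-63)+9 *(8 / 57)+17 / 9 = 11312/171 = 66.15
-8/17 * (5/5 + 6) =-56/17 = -3.29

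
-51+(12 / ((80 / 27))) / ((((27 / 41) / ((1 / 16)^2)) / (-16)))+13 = -12283/320 = -38.38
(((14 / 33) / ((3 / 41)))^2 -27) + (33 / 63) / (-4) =1779835/274428 = 6.49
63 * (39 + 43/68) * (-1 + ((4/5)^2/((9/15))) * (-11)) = -2161929/68 = -31793.07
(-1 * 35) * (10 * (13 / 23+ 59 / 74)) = -405825/851 = -476.88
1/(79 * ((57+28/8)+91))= 2/23937 = 0.00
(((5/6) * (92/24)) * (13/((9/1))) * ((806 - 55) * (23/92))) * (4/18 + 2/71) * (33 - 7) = 291913700/51759 = 5639.86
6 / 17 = 0.35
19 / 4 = 4.75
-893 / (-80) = 893/80 = 11.16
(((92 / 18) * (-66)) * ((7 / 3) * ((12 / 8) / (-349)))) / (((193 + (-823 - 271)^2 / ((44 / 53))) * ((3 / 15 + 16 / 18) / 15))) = 25047/774929372 = 0.00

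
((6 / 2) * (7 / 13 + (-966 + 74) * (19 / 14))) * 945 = -44595765/13 = -3430443.46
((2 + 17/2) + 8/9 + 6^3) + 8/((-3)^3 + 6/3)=102181/450 = 227.07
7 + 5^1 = 12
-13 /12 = -1.08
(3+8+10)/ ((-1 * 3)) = -7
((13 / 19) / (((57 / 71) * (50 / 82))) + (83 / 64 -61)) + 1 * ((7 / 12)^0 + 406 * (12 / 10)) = 744921337/1732800 = 429.89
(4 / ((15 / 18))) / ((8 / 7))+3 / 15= 22/5 = 4.40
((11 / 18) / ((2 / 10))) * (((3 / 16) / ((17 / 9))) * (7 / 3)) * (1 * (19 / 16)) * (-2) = -7315/4352 = -1.68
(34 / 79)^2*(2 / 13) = 2312/81133 = 0.03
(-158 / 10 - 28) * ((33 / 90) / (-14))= 803/700 = 1.15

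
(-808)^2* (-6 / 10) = -1958592/5 = -391718.40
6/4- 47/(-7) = 115/14 = 8.21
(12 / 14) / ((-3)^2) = 2/21 = 0.10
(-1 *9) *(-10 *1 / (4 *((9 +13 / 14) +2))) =315/167 = 1.89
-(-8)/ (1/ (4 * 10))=320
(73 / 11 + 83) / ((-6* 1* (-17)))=29/33 = 0.88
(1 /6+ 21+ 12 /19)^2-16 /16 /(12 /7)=1541911/3249 = 474.58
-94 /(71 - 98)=94/27 = 3.48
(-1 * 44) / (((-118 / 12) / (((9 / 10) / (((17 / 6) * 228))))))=594/95285 = 0.01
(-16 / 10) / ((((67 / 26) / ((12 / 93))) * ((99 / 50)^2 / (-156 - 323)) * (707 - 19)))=12454000/875337111 = 0.01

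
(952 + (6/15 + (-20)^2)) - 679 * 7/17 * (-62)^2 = -91237706/85 = -1073384.78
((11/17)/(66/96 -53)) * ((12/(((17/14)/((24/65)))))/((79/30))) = -157696/9200893 = -0.02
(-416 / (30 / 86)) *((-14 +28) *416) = -6945314.13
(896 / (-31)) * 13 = -11648/31 = -375.74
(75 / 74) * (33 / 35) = 495/518 = 0.96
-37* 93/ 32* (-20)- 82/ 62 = 533027/248 = 2149.30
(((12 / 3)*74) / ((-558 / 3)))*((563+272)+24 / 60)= -1329.45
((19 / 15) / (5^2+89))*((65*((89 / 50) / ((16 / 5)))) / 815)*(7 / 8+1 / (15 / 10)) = 42809/56332800 = 0.00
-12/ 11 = -1.09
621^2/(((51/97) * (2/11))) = 137159649/34 = 4034107.32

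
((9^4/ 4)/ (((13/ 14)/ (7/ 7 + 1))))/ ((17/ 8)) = 367416/221 = 1662.52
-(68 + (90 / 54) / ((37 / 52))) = -7808/111 = -70.34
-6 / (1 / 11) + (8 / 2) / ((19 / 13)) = -1202/19 = -63.26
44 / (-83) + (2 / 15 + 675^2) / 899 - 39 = 523009006/1119255 = 467.28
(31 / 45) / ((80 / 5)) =31/720 = 0.04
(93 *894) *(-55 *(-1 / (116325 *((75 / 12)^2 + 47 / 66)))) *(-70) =-68287296/987047 = -69.18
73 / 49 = 1.49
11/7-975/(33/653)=-1485454/77 = -19291.61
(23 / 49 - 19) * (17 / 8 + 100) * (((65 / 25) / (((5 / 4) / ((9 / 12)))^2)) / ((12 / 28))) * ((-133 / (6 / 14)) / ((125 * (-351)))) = -24666047/843750 = -29.23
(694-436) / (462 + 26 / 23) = 2967/5326 = 0.56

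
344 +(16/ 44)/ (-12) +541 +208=36068/33 = 1092.97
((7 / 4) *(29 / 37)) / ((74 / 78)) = 7917/5476 = 1.45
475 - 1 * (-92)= 567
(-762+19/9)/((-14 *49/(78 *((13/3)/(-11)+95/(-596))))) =-47.81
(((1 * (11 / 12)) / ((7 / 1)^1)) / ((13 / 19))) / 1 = 209/1092 = 0.19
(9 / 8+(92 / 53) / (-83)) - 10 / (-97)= 4120855/3413624 = 1.21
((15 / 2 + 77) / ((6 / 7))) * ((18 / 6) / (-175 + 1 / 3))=-3549/2096 = -1.69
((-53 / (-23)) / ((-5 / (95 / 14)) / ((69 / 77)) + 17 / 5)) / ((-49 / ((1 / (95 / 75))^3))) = -2683125/298891033 = -0.01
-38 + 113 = 75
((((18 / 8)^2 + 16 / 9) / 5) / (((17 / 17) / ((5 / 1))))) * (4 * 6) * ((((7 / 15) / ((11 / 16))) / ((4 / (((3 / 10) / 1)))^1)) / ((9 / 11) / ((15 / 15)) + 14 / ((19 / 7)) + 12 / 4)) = 3743/4020 = 0.93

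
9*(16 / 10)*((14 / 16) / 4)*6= 189/10 = 18.90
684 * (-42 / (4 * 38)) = -189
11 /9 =1.22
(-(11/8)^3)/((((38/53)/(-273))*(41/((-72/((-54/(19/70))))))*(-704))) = -83369/6717440 = -0.01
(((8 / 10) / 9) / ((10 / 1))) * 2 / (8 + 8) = 1/900 = 0.00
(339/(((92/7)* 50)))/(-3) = -791/4600 = -0.17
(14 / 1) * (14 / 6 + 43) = 1904/3 = 634.67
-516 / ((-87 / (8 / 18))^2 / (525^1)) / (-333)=481600/22684293 = 0.02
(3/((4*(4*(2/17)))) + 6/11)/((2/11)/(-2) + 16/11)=251/160 = 1.57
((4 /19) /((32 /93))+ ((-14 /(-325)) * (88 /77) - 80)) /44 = -1.80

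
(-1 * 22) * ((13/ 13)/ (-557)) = 22/557 = 0.04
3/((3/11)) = 11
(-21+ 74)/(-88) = -0.60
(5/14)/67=5/938 = 0.01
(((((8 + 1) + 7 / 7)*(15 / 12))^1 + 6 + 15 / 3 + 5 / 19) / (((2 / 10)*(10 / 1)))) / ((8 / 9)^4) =5924583/311296 = 19.03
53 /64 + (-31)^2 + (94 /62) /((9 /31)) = 557021/576 = 967.05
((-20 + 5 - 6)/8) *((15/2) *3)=-945/16 = -59.06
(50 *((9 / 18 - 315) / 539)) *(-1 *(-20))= -314500/539 = -583.49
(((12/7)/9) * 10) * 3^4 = 1080/7 = 154.29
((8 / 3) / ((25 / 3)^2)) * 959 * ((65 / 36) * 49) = 1221766/375 = 3258.04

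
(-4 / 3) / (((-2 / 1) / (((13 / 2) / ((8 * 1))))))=13/24 = 0.54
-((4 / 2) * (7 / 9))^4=-38416/6561 = -5.86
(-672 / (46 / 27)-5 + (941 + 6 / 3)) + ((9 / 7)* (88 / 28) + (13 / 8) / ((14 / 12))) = 2474887/4508 = 549.00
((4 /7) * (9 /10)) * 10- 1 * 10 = -34/7 = -4.86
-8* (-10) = 80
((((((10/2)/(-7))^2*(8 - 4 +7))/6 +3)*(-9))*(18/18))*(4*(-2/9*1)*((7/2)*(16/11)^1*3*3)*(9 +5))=222144/11 = 20194.91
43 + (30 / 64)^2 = 44257/1024 = 43.22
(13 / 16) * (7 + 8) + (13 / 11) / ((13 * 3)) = 6451/528 = 12.22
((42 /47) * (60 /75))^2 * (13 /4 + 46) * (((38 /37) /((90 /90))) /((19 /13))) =36140832/2043325 = 17.69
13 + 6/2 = 16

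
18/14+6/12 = 25/14 = 1.79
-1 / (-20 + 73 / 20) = 20/327 = 0.06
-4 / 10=-0.40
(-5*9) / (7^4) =-45/2401 = -0.02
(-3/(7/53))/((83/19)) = -3021/581 = -5.20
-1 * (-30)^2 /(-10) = 90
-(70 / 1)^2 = -4900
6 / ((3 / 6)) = 12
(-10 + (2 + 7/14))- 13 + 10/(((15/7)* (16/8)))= -109/6 = -18.17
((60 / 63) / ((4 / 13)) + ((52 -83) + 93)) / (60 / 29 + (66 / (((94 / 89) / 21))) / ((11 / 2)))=0.27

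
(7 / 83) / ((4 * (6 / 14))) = 49/996 = 0.05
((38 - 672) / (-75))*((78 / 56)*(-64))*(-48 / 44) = 1582464/1925 = 822.06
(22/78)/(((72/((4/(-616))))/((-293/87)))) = 293/3420144 = 0.00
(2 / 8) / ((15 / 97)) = 97/60 = 1.62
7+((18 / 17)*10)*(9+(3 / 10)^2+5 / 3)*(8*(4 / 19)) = 321097/1615 = 198.82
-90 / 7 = -12.86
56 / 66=28/33 = 0.85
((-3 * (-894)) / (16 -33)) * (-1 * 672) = 1802304/17 = 106017.88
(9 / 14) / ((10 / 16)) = 36/35 = 1.03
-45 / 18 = -5/2 = -2.50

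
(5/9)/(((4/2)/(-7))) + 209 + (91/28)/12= 207.33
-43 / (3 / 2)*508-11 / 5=-218473/15 = -14564.87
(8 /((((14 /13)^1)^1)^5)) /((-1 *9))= -371293/605052 = -0.61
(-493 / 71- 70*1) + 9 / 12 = -21639/284 = -76.19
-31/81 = -0.38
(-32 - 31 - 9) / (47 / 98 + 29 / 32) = -112896/2173 = -51.95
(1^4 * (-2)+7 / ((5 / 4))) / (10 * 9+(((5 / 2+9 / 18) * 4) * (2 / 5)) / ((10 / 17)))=15/409 = 0.04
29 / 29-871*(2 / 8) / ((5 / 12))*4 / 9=-3469/15 = -231.27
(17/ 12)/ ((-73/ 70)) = -595/438 = -1.36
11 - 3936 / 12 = -317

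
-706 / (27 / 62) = -43772/27 = -1621.19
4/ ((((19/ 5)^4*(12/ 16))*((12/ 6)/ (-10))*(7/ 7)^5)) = -50000/390963 = -0.13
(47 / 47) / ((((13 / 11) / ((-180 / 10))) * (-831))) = 66/3601 = 0.02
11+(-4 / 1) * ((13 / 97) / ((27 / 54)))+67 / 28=33463/2716 = 12.32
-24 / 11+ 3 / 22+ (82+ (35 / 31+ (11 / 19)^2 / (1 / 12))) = 20953203/246202 = 85.11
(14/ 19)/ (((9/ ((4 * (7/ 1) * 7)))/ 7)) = 19208/171 = 112.33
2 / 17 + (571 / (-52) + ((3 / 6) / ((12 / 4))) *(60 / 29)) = -269647/25636 = -10.52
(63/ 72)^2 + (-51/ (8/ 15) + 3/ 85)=-515843/5440 = -94.82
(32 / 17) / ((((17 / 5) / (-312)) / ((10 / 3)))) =-166400/289 = -575.78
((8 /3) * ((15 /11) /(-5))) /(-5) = 8/55 = 0.15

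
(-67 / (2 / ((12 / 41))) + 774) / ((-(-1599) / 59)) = 616196/21853 = 28.20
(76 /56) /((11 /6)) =57/77 = 0.74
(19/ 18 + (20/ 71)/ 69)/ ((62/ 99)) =342617/202492 = 1.69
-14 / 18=-7/9 = -0.78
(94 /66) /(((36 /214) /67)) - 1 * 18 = 326251/594 = 549.24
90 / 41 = 2.20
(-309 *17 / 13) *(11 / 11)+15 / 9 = -15694/39 = -402.41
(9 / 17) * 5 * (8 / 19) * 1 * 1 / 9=40/323 = 0.12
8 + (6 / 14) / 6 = 113/14 = 8.07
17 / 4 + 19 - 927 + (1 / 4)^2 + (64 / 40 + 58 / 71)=-5119217/5680 = -901.27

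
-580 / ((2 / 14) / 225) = -913500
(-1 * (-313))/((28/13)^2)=67.47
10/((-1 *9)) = -10/9 = -1.11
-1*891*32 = -28512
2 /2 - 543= -542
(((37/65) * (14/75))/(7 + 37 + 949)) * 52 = 0.01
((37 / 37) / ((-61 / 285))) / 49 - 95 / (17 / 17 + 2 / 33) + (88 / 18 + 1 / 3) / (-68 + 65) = -7376861/80703 = -91.41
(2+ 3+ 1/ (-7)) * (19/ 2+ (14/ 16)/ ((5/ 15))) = 1649/28 = 58.89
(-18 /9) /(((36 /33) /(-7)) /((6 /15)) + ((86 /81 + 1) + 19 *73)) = -6237/4330574 = 0.00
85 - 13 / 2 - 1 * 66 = 25/2 = 12.50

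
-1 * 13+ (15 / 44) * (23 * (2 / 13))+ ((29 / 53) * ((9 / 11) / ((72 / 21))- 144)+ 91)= 33009/60632 = 0.54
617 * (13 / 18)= 8021/18 = 445.61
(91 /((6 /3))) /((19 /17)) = 1547/38 = 40.71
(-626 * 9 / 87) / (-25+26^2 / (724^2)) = 82033544/31667333 = 2.59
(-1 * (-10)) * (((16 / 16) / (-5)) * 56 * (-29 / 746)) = 1624/373 = 4.35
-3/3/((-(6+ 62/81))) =81/548 = 0.15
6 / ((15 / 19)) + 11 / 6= 283/30 = 9.43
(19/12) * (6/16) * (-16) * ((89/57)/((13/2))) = -2.28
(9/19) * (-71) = -639/19 = -33.63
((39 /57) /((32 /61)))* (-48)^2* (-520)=-29689920/19 = -1562627.37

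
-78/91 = -6/7 = -0.86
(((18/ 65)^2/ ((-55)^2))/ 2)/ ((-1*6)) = -27/12780625 = 0.00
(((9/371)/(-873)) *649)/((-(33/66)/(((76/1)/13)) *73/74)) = 7299952/34151663 = 0.21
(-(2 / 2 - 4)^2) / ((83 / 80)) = -720/83 = -8.67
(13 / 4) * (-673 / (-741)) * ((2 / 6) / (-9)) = -673/6156 = -0.11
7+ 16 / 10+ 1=48/5 = 9.60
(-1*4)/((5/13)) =-10.40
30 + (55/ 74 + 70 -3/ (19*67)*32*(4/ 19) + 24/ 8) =185655183/1789838 = 103.73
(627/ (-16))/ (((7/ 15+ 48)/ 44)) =-103455/2908 = -35.58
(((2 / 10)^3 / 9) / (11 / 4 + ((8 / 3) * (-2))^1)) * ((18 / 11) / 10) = -12/213125 = 0.00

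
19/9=2.11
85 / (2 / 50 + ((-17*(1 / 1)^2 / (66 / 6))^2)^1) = 257125/7346 = 35.00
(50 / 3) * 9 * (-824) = -123600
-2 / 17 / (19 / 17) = -2/19 = -0.11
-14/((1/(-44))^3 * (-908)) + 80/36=-2678756/2043 = -1311.19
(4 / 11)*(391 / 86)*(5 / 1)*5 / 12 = 9775/2838 = 3.44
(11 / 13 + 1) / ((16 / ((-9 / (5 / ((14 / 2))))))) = -189/130 = -1.45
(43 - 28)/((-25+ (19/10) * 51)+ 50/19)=2850/14161 = 0.20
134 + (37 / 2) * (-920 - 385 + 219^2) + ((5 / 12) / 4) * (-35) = 41436785/48 = 863266.35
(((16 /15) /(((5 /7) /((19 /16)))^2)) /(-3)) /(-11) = 17689/198000 = 0.09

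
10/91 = 0.11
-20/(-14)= 1.43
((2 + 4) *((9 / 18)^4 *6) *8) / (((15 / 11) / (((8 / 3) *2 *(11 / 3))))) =3872/15 = 258.13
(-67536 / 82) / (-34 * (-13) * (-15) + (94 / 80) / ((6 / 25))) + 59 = 770874959/13038205 = 59.12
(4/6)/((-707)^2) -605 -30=-952212343/1499547 = -635.00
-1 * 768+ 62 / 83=-63682/83 = -767.25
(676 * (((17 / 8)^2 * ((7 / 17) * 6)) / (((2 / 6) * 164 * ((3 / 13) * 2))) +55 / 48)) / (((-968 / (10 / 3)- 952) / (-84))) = 295767745/4075072 = 72.58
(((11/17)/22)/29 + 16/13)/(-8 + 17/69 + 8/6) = -1089441/5678374 = -0.19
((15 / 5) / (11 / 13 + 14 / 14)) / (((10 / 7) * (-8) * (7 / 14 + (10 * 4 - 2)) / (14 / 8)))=-91/14080 = -0.01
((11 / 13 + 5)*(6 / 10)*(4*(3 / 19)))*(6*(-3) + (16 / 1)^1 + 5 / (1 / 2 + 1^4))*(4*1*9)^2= 248832/65 = 3828.18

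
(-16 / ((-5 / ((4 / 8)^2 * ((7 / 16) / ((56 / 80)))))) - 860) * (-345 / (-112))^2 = -204603975/25088 = -8155.45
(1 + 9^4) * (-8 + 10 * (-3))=-249356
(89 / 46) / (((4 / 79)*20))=7031/3680 = 1.91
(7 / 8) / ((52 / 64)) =14/13 = 1.08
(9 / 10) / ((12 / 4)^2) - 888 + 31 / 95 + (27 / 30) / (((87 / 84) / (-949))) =-1712.22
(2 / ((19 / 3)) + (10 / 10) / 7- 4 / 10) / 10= 39/6650 = 0.01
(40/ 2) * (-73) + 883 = -577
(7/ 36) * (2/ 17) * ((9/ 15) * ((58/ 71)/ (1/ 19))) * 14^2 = 755972/18105 = 41.75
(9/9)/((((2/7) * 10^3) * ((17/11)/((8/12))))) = 77/51000 = 0.00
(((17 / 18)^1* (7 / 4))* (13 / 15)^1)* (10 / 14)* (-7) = -1547/216 = -7.16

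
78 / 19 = 4.11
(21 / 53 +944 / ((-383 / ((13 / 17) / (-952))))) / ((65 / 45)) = 147170619/533843401 = 0.28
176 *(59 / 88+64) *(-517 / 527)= -5884494/527 = -11166.02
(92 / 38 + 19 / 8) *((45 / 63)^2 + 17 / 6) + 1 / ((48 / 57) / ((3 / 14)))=485319/29792 = 16.29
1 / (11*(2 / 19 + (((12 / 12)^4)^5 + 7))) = 0.01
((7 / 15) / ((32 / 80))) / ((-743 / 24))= -28/743 = -0.04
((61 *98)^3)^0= 1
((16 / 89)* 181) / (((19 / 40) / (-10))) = -1158400/1691 = -685.04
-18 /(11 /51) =-918/11 = -83.45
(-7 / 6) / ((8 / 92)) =-161/12 = -13.42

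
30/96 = 5/16 = 0.31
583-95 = 488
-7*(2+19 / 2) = -161/2 = -80.50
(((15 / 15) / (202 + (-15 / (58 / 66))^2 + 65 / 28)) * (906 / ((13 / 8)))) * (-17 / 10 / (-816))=1777874/758683965 = 0.00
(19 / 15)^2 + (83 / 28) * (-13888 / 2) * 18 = -83364839/225 = -370510.40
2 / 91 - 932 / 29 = -84754/2639 = -32.12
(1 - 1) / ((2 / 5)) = 0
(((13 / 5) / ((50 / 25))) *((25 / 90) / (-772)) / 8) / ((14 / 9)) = -13/345856 = 0.00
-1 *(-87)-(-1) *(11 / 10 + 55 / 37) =33147/370 = 89.59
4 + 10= 14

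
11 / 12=0.92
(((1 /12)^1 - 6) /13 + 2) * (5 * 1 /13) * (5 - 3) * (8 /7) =4820/3549 = 1.36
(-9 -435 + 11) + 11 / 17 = -7350/17 = -432.35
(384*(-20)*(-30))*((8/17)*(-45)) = -82944000/17 = -4879058.82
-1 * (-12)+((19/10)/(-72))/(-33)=285139/23760 = 12.00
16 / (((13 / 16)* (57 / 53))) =18.31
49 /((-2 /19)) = -931/2 = -465.50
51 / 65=0.78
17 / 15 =1.13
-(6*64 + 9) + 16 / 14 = -2743/7 = -391.86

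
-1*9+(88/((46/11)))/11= -163/23 = -7.09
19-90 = -71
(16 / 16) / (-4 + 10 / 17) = -17/58 = -0.29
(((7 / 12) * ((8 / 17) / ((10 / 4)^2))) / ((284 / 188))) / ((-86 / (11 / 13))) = -14476/50603475 = 0.00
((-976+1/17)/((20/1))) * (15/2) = -49773/136 = -365.98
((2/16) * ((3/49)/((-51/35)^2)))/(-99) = -25/686664 = 0.00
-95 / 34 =-2.79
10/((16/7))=35/8 = 4.38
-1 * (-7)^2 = -49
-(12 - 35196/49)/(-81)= -1648/189 = -8.72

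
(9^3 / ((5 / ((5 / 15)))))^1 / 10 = 243/50 = 4.86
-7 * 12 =-84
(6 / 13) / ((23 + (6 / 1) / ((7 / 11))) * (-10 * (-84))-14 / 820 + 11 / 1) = 820/48415913 = 0.00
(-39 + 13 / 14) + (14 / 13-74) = -20201/182 = -110.99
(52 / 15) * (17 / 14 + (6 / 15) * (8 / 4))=1222/175 = 6.98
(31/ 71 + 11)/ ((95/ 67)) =54404/6745 = 8.07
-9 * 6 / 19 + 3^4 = 1485/19 = 78.16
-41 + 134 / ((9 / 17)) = 1909/9 = 212.11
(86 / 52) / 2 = 43/52 = 0.83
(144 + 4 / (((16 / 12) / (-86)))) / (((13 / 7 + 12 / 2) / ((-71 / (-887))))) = -56658/48785 = -1.16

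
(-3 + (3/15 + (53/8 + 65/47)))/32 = 9791/60160 = 0.16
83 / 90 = 0.92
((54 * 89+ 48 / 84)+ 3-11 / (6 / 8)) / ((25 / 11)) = 1107623/525 = 2109.76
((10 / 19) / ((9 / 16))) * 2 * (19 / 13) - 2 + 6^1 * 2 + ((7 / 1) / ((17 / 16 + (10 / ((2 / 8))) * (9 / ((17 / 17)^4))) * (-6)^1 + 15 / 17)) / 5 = 243773974/19142955 = 12.73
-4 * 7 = -28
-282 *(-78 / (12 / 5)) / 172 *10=45825/86 = 532.85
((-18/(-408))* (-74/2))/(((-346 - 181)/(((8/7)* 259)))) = 8214/8959 = 0.92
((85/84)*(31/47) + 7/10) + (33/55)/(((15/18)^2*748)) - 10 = -796546129/92284500 = -8.63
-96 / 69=-32/23 = -1.39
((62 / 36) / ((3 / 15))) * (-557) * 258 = -1237468.33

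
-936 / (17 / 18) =-16848/17 = -991.06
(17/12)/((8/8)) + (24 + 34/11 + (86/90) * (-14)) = 29957/1980 = 15.13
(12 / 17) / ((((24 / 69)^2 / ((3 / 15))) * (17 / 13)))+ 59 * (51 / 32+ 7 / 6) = 22716361/138720 = 163.76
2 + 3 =5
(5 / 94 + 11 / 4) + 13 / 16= 2719/752 = 3.62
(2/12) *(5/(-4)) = -5/24 = -0.21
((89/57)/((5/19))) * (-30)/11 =-16.18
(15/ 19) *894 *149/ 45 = 2336.95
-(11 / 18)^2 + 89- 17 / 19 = 540077/6156 = 87.73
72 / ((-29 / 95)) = -6840/29 = -235.86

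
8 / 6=4/3 = 1.33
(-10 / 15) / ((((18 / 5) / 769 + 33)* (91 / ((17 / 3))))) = -130730/103933557 = 0.00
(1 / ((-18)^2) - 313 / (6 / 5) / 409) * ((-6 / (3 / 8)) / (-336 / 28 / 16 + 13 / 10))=6728080/364419 = 18.46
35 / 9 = 3.89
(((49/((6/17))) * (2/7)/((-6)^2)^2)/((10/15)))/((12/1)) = 119/31104 = 0.00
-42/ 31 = -1.35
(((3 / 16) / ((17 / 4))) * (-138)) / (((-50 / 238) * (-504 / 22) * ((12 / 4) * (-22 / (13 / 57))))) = 299/68400 = 0.00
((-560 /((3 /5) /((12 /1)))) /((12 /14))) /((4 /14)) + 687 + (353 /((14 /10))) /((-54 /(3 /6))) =-45048.67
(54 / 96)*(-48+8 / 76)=-4095/152 = -26.94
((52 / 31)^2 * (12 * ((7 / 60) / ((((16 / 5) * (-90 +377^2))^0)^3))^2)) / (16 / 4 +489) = 33124/35532975 = 0.00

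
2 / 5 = 0.40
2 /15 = 0.13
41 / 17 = 2.41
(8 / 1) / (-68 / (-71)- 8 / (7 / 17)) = -994/2295 = -0.43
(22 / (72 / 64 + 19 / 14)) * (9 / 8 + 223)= 276122/139 = 1986.49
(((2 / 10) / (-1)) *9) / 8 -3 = -129/40 = -3.22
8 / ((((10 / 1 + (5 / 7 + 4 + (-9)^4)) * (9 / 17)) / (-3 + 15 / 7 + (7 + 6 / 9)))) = 9724/621405 = 0.02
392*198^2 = 15367968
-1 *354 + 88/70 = -12346/35 = -352.74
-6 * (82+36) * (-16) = 11328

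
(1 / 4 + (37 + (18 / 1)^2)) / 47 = 1445/188 = 7.69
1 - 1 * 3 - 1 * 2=-4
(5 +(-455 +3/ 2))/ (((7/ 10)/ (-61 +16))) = 28832.14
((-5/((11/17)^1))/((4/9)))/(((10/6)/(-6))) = 1377/22 = 62.59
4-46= -42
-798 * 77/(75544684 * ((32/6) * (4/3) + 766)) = -297/282298556 = 0.00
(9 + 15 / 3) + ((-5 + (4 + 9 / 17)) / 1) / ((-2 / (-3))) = 226/17 = 13.29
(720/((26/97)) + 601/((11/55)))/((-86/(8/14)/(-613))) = 90705610/3913 = 23180.58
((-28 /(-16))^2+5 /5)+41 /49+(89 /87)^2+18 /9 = 47150785/5934096 = 7.95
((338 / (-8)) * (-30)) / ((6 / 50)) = 21125/2 = 10562.50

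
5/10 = 1/2 = 0.50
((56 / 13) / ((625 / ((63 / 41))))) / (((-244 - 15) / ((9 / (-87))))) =1512/357443125 = 0.00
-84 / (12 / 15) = -105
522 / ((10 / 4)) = 208.80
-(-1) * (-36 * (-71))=2556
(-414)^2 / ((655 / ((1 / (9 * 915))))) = 6348/199775 = 0.03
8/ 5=1.60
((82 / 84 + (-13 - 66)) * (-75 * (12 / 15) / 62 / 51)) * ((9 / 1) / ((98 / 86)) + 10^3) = 809205995/542283 = 1492.22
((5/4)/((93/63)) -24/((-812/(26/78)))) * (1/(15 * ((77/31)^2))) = 668453/72215220 = 0.01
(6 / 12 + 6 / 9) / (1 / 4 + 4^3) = 14/771 = 0.02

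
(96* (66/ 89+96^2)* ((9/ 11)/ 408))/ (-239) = -29530440/3977677 = -7.42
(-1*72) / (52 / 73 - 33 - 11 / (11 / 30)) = 5256/4547 = 1.16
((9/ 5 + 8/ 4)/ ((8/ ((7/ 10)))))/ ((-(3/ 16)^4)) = -544768/2025 = -269.02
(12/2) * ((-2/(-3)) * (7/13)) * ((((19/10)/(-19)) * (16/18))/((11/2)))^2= 1792/3185325 = 0.00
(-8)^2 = 64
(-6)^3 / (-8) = 27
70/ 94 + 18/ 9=129/47 = 2.74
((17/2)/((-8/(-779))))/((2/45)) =595935/32 = 18622.97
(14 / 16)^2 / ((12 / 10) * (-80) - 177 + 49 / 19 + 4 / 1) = -931/323968 = 0.00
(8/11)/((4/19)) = 38/11 = 3.45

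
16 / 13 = 1.23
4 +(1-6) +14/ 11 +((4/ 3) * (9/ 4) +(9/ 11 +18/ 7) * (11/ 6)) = 1461/154 = 9.49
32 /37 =0.86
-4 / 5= -0.80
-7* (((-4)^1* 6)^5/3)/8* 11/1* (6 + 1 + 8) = 383201280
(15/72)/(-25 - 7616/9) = -15/62728 = 0.00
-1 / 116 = -0.01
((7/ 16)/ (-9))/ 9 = -7/1296 = -0.01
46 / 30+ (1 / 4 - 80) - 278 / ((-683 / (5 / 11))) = -35175109/450780 = -78.03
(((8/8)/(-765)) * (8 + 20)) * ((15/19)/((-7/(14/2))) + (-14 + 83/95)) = 37016/72675 = 0.51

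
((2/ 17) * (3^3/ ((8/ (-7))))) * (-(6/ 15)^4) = 756/10625 = 0.07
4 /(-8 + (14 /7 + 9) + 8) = 4/11 = 0.36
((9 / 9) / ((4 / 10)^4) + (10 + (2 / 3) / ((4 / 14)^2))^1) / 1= 57.23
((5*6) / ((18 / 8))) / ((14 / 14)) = 40/3 = 13.33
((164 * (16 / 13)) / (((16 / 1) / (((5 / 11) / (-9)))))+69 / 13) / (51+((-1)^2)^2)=6011/66924 = 0.09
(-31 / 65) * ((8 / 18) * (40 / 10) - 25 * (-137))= -956071/585 = -1634.31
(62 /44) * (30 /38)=465/418 = 1.11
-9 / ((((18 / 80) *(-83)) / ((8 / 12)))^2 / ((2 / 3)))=-12800/1674027 = -0.01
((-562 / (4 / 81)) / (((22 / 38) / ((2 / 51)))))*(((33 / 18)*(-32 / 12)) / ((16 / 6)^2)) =144153/272 = 529.97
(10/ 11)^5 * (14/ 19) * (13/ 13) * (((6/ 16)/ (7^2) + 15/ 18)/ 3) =24725000/192778047 = 0.13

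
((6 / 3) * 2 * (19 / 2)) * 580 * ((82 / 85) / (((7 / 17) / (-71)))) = -25663376/7 = -3666196.57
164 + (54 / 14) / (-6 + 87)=3445/21 = 164.05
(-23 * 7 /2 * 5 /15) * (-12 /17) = 322/17 = 18.94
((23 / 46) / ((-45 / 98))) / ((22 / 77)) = -3.81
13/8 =1.62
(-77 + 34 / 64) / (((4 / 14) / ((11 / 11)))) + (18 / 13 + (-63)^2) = 3080683/832 = 3702.74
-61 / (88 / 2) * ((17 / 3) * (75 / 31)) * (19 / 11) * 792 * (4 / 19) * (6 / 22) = -5599800/3751 = -1492.88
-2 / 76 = -1/38 = -0.03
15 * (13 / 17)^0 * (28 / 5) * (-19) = -1596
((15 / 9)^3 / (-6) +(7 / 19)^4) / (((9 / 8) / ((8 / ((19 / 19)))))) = -508837216/95004009 = -5.36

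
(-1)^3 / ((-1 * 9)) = 1/9 = 0.11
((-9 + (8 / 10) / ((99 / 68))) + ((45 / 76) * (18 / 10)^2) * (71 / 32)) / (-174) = 1009783/41893632 = 0.02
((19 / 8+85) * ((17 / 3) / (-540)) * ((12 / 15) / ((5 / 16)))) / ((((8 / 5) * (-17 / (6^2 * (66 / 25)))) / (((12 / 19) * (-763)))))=-46933656/11875 = -3952.31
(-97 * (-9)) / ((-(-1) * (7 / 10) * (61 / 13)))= 113490/427 = 265.78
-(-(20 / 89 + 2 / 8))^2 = -28561/126736 = -0.23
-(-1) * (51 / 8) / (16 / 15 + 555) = 0.01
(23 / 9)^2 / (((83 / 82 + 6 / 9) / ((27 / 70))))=21689/14455 = 1.50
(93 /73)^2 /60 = 2883/106580 = 0.03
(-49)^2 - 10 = 2391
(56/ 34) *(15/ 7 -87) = -2376/17 = -139.76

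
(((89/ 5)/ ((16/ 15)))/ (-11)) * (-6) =801/88 = 9.10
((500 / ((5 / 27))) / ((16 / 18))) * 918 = 2788425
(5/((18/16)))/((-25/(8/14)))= -32/315 = -0.10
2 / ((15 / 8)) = 16/15 = 1.07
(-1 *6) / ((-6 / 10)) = 10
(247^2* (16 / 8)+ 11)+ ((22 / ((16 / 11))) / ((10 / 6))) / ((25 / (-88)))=15249632/125 = 121997.06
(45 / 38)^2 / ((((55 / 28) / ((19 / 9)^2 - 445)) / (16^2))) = -29066240/361 = -80515.90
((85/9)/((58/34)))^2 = 2088025/68121 = 30.65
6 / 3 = 2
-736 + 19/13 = -9549/13 = -734.54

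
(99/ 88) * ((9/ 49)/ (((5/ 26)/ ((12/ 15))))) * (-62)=-65286/1225 = -53.29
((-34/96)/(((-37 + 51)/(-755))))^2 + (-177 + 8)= 88419529/451584 = 195.80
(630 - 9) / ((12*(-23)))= -9/4 = -2.25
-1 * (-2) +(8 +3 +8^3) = 525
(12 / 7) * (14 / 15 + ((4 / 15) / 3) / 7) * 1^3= 1.62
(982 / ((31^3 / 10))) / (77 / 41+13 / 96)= 7730304/47218735 = 0.16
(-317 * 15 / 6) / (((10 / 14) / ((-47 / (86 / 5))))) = 3031.77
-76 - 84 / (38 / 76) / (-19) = -1276/19 = -67.16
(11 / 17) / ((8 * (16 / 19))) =209/2176 = 0.10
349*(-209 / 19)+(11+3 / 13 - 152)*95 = -223757/13 = -17212.08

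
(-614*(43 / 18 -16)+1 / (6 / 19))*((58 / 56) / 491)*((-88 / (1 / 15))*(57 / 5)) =-912101707/3437 = -265377.28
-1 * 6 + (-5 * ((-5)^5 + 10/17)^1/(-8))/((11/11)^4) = -1958.76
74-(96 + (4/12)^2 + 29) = -460/9 = -51.11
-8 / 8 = -1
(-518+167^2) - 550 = 26821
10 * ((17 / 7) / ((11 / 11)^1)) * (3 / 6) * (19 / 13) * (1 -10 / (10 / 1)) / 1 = 0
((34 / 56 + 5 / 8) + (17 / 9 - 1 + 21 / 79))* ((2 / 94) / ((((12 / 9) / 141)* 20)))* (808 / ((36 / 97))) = 186211579/318528 = 584.60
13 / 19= 0.68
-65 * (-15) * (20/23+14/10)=2212.83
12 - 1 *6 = 6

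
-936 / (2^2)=-234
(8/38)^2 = 16/361 = 0.04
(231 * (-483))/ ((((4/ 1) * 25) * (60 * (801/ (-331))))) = 4103407/534000 = 7.68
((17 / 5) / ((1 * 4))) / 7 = 0.12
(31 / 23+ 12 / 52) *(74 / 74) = 472/299 = 1.58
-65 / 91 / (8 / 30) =-2.68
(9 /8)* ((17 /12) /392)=51/12544 = 0.00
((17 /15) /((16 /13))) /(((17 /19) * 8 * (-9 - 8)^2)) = 247/554880 = 0.00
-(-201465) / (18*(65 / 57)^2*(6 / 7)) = 33940137/3380 = 10041.46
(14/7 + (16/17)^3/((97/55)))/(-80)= -589201/19062440 = -0.03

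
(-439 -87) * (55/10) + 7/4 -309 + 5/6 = -3199.42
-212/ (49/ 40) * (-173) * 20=29340800/49 = 598791.84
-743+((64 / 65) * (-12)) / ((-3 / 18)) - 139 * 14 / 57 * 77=-12229889/3705 = -3300.91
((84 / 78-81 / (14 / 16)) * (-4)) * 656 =21847424/91 = 240081.58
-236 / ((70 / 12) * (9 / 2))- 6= -1574/105 = -14.99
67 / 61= 1.10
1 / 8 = 0.12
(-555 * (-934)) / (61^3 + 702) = 518370/227683 = 2.28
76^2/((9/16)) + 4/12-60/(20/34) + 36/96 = 732035/72 = 10167.15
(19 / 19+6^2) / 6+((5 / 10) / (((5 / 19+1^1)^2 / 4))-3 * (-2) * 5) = 10777/288 = 37.42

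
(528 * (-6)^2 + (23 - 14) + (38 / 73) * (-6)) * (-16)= -22208208/73 = -304222.03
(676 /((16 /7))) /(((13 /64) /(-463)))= -674128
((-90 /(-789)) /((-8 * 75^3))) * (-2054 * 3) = 1027/4931250 = 0.00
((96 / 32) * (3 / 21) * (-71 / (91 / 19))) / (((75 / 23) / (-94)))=2916538/15925 = 183.14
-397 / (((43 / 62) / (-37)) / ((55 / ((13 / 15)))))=751342350/559 = 1344082.92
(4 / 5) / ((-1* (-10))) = 2/25 = 0.08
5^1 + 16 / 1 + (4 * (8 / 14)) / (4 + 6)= 743/35 = 21.23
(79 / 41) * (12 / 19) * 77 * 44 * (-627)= -105990192/41 = -2585126.63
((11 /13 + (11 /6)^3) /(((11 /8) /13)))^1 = 1789/27 = 66.26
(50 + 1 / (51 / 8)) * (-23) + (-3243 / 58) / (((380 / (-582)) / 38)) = 2100.57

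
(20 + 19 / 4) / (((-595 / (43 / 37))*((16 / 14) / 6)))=-12771/50320 = -0.25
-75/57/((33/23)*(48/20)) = -2875/7524 = -0.38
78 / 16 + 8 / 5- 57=-2021/40 = -50.52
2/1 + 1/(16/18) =25/8 = 3.12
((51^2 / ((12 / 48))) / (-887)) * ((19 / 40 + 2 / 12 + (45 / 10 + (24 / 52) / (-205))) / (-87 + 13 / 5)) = 284997639/399018724 = 0.71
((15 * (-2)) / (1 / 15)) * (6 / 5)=-540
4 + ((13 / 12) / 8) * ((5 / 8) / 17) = 52289/13056 = 4.00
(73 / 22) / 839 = 73/18458 = 0.00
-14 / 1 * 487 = -6818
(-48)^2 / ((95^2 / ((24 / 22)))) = 27648/99275 = 0.28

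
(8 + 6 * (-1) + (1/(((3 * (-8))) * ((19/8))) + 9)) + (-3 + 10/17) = 8.57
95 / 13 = 7.31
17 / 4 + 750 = 3017/4 = 754.25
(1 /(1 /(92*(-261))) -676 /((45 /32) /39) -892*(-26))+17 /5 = -58693/3 = -19564.33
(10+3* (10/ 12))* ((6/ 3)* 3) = 75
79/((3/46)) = 3634/3 = 1211.33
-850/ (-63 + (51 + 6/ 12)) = 1700/23 = 73.91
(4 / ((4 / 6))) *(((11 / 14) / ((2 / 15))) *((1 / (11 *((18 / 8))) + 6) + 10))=3970/7 = 567.14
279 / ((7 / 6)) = 239.14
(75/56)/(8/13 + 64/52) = 325/448 = 0.73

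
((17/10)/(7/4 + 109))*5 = 0.08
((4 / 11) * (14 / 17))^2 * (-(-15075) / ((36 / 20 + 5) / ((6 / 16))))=44320500/594473 = 74.55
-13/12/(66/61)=-793/792 = -1.00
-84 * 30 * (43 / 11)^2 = -4659480/121 = -38508.10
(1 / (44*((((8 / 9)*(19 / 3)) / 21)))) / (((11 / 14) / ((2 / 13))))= 3969/239096 = 0.02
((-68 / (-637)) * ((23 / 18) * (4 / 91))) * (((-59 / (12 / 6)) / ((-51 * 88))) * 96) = 21712/5738733 = 0.00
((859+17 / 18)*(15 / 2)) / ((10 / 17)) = 263143/24 = 10964.29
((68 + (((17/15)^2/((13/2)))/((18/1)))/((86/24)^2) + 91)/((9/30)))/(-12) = -859928299/19469970 = -44.17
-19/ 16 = -1.19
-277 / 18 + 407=7049/18 = 391.61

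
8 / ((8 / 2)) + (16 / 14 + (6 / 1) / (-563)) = 12344/3941 = 3.13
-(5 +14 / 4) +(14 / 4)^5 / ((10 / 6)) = 49061/160 = 306.63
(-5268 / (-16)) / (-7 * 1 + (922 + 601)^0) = -439/8 = -54.88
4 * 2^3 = 32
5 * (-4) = -20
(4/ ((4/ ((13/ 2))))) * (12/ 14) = 39/7 = 5.57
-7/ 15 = -0.47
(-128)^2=16384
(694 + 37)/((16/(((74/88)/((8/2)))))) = 27047/2816 = 9.60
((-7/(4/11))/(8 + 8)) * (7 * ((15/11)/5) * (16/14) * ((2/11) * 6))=-63/22 = -2.86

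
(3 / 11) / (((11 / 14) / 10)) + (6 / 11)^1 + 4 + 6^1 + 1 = 15.02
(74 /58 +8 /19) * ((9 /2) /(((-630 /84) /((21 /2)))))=-11781/1102 = -10.69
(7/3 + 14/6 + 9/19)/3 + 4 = 977/171 = 5.71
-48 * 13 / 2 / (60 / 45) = -234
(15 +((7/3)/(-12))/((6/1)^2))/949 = 19433/1229904 = 0.02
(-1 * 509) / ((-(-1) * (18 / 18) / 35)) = -17815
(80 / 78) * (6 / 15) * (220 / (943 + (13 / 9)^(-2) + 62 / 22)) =503360/5277501 = 0.10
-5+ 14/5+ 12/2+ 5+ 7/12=563/60 = 9.38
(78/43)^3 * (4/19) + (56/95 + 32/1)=255644712/7553165 = 33.85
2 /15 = 0.13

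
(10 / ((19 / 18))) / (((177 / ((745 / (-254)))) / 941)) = -147.73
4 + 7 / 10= 47/10 = 4.70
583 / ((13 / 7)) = 313.92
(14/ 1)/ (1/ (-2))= -28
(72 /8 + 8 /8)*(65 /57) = 650/57 = 11.40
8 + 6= 14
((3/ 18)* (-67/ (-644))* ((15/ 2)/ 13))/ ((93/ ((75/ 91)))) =8375/94469648 = 0.00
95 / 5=19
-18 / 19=-0.95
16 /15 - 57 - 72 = -1919/15 = -127.93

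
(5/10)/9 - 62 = -1115/18 = -61.94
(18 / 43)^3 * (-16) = -93312/79507 = -1.17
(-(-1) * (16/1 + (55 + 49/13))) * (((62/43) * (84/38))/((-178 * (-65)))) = 1265544/61442485 = 0.02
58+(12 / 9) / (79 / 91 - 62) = 967598/16689 = 57.98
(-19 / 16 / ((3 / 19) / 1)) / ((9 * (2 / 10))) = -1805/432 = -4.18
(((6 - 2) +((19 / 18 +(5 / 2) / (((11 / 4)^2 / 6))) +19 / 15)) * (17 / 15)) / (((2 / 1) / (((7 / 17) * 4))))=633143/81675 = 7.75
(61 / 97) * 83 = 5063/97 = 52.20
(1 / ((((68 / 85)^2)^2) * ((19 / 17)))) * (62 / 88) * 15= 4940625/214016 = 23.09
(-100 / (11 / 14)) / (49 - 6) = -1400/473 = -2.96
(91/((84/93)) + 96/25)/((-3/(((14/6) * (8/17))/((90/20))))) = -8.51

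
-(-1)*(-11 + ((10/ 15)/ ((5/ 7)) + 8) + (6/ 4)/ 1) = -17/30 = -0.57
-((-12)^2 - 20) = -124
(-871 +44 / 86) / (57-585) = 12477/7568 = 1.65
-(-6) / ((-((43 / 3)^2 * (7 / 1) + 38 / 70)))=-945/226588 = 0.00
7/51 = 0.14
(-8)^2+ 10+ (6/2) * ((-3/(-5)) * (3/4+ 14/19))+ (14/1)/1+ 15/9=105271/1140 = 92.34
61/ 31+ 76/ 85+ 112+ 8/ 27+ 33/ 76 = 625010237/5407020 = 115.59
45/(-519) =-15/173 = -0.09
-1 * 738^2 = -544644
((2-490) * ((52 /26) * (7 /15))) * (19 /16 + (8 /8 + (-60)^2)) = -4922029/3 = -1640676.33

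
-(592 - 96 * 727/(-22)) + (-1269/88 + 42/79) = -26266411/6952 = -3778.25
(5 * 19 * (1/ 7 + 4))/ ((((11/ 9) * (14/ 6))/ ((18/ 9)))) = 148770/539 = 276.01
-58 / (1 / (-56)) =3248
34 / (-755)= -34/755 = -0.05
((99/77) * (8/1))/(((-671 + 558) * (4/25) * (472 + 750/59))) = -13275/11310509 = 0.00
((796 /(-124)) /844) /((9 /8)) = -398/58869 = -0.01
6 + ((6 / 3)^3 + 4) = 18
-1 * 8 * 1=-8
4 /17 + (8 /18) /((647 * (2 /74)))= 25808/98991 = 0.26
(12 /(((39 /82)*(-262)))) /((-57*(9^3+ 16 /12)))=164/70894187 = 0.00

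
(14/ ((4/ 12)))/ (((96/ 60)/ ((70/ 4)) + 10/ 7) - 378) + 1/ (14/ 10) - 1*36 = -1166057/32942 = -35.40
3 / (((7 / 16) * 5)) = 48/35 = 1.37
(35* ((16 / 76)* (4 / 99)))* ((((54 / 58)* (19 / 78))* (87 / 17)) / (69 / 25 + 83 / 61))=0.08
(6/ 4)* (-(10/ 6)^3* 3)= -125/6 = -20.83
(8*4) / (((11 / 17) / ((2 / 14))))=544/77 = 7.06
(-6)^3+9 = -207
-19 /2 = -9.50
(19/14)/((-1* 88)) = -19/1232 = -0.02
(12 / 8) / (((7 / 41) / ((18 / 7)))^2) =816966/2401 = 340.26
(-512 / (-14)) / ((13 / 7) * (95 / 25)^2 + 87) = 3200/9959 = 0.32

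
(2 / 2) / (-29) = -1/29 = -0.03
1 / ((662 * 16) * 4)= 1/42368 = 0.00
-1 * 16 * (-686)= 10976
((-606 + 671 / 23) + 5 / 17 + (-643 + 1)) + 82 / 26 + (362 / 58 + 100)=-163494520/147407 = -1109.14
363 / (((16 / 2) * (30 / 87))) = 10527/80 = 131.59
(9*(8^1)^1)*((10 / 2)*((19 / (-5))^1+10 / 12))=-1068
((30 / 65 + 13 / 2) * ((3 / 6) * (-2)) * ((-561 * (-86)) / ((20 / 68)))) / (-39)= 24742157/845 = 29280.66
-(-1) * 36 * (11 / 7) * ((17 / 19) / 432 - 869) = -78460085/1596 = -49160.45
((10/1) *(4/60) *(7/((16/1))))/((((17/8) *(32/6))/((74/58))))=259/7888 = 0.03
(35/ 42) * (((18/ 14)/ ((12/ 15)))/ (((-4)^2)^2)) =75/14336 = 0.01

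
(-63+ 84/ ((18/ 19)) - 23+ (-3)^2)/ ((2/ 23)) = 805/6 = 134.17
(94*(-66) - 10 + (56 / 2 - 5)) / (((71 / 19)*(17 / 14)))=-1646806/1207 = -1364.38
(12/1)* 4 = 48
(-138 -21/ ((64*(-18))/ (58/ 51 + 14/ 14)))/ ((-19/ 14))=101.66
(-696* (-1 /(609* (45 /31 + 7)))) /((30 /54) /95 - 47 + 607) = 21204/87812837 = 0.00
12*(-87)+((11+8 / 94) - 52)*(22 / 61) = -3035454/2867 = -1058.76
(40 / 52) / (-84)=-0.01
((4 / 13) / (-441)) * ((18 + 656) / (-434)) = 1348/1244061 = 0.00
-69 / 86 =-0.80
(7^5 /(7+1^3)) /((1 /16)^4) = 137682944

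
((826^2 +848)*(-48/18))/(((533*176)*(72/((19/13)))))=-0.39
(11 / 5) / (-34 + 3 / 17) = -187/2875 = -0.07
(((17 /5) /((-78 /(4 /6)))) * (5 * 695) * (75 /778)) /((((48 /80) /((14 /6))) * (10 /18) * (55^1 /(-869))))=32668475/30342 = 1076.68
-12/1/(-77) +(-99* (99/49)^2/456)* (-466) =829271595/2007236 = 413.14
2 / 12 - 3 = -17/6 = -2.83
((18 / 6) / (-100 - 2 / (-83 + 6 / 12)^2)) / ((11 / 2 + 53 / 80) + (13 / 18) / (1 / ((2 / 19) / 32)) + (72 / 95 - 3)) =-4617000/603716149 = -0.01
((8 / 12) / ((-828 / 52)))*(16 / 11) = -416/6831 = -0.06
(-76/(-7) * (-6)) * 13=-5928/7 = -846.86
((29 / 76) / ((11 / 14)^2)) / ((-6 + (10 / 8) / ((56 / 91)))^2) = 1455104/37080571 = 0.04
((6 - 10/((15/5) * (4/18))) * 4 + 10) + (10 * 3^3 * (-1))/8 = -59.75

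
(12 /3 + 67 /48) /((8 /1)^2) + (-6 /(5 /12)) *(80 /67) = -3521591/205824 = -17.11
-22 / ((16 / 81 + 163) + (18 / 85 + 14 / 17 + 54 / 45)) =-30294/227801 = -0.13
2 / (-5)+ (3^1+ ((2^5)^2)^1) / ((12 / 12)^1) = 5133/5 = 1026.60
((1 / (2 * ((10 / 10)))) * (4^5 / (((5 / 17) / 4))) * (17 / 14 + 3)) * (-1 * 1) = -1027072/35 = -29344.91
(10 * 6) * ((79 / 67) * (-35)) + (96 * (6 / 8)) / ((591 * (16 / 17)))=-65361183/26398 = -2475.99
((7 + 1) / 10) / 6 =2/15 = 0.13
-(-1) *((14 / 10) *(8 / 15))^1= 56/75 = 0.75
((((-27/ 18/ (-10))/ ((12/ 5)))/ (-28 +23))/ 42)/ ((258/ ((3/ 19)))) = -1/5490240 = 0.00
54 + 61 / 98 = 5353/98 = 54.62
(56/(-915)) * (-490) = 29.99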